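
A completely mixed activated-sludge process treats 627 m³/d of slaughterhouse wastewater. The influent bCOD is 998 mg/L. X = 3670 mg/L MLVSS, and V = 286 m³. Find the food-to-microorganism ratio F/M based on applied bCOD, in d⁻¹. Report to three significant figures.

F/M = applied load / biomass = Q·S₀/(V·X) = 627 × 998 / (286.0 × 3670) = 0.5962 d⁻¹.

F/M ≈ 0.596 d⁻¹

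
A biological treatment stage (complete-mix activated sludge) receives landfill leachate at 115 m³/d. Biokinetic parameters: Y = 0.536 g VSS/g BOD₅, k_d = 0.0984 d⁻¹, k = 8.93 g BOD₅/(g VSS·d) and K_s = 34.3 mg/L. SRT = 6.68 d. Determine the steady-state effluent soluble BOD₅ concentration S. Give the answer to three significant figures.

From the Monod/SRT balance for a CMAS, S = K_s·(1+k_d θ_c)/[θ_c·(Y k − k_d) − 1] = 34.3 × (1 + 0.0984 × 6.68) / [6.68 × (0.536 × 8.93 − 0.0984) − 1] = 56.85 / 30.32 = 1.875 mg/L.

S ≈ 1.88 mg/L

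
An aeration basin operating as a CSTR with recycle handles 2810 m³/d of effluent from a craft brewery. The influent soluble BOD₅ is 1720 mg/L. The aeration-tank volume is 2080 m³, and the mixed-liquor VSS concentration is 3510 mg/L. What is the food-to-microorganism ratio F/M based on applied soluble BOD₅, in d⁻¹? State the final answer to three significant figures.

F/M ≈ 0.662 d⁻¹

Food-to-microorganism ratio F/M = Q S₀ / (V X) = 2810 × 1720 / (2080 × 3510) = 0.6620 d⁻¹.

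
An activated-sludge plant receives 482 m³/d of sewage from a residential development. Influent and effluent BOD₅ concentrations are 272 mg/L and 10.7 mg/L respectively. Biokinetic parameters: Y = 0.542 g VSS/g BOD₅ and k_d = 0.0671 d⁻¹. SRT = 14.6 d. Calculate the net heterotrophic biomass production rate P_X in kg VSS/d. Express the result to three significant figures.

Observed yield with endogenous decay: Y_obs = Y / (1 + k_d·θ_c) = 0.542 / (1 + 0.0671 × 14.6) = 0.542 / 1.980 = 0.2738 g VSS/g BOD₅.
ΔS = 272 − 10.7 = 261.3 mg/L, so the substrate removal rate is 482 × 261.3/1000 = 125.9 kg BOD₅/d.
So the net sludge growth is P_X = 0.2738 × 125.9 = 34.48 kg VSS/d.

P_X ≈ 34.5 kg VSS/d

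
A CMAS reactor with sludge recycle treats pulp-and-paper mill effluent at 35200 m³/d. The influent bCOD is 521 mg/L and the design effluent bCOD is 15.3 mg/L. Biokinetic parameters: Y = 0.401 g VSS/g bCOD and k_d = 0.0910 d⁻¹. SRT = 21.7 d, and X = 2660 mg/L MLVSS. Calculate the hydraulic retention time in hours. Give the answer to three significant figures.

τ ≈ 13.3 h

From the SRT design equation V = Y Q (S₀−S) θ_c / [X (1 + k_d θ_c)] = 0.401 × 35200 × (521 − 15.3) × 21.7 / [2660 × (1 + 0.0910 × 21.7)] = 1.55×10^8 / 7913 = 19576 m³.
τ = V/Q = 19576/35200 = 0.5561 d, or 13.35 h.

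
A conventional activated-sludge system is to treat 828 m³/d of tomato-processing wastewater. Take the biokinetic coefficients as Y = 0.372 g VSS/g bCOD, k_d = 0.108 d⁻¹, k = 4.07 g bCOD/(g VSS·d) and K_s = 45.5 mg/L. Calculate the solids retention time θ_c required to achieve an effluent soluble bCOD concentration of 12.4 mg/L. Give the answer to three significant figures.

At the target effluent, Y k S/(K_s+S) = 0.372×4.07×12.4/57.90 = 0.3243 d⁻¹.
θ_c = 1/(μ − k_d) = 1/(0.3243 − 0.108) = 1/0.2163 = 4.624 d.

θ_c ≈ 4.62 d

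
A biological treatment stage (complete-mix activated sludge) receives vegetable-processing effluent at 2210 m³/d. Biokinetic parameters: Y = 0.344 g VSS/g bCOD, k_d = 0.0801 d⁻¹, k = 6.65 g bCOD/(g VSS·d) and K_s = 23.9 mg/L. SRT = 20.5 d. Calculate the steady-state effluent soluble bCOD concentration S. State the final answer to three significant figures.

From the Monod/SRT balance for a CMAS, S = K_s·(1+k_d θ_c)/[θ_c·(Y k − k_d) − 1] = 23.9 × (1 + 0.0801 × 20.5) / [20.5 × (0.344 × 6.65 − 0.0801) − 1] = 63.14 / 44.25 = 1.427 mg/L.

S ≈ 1.43 mg/L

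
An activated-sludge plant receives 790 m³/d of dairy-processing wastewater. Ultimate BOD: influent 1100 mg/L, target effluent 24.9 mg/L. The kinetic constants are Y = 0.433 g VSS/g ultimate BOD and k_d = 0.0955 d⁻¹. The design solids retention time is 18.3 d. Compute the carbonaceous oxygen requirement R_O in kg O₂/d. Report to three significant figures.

The observed yield is Y_obs = Y/(1 + k_d·θ_c) = 0.433 / (1 + 0.0955 × 18.3) = 0.433 / 2.748 = 0.1576 g VSS per g ultimate BOD removed.
Q·(S₀ − S) = 790 × (1100 − 24.9) × 10⁻³ = 849.3 kg/d removed.
Biomass synthesised: P_X = Y_obs × 849.3 = 133.8 kg VSS/d.
R_O = Q·ΔS − 1.42 P_X = 849.3 − 190.1 = 659.3 kg O₂/d.

R_O ≈ 659 kg O₂/d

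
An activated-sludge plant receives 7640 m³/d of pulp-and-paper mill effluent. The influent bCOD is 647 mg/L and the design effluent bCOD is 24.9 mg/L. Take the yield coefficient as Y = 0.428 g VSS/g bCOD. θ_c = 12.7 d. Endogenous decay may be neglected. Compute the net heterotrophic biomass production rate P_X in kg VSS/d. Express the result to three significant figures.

P_X ≈ 2030 kg VSS/d

Since k_d ≈ 0, Y_obs = Y = 0.428 g VSS/g bCOD.
Substrate removed = Q·(S₀ − S) = 7640 m³/d × (647 − 24.9) g/m³ = 4.75×10^6 g/d = 4753 kg/d.
Net biomass production P_X = Y_obs × Q·(S₀ − S) = 0.4280 × 4753 = 2034 kg VSS/d.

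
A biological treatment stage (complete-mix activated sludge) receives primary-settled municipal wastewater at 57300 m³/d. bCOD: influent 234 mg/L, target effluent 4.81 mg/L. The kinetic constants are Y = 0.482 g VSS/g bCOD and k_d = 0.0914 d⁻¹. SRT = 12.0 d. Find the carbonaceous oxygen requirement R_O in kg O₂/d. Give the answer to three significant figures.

R_O ≈ 8850 kg O₂/d

Y_obs = Y / (1 + k_d θ_c) = 0.482 / (1 + 0.0914 × 12.0) = 0.482 / 2.097 = 0.2299.
Q·(S₀ − S) = 57300 × (234 − 4.81) × 10⁻³ = 13133 kg/d removed.
Net sludge production P_X = 0.2299 × 13133 = 3019 kg VSS/d.
R_O = Q·ΔS − 1.42 P_X = 13133 − 4287 = 8846 kg O₂/d.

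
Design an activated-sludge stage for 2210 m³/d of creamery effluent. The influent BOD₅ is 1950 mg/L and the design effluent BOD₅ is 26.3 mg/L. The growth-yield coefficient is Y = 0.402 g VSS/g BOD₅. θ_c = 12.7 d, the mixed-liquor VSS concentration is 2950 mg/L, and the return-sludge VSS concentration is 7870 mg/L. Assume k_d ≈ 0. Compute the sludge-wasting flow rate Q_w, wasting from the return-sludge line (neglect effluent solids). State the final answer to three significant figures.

Biomass mass balance (decay neglected): V·X = Y·Q·(S₀ − S)·θ_c, so V = 0.402 × 2210 × (1950 − 26.3) × 12.7 / 2950 = 7358 m³.
Wasting from the return line (neglecting effluent solids): Q_w = V·X / (θ_c·X_r) = 7358 × 2950 / (12.7 × 7870) = 217.2 m³/d.

Q_w ≈ 217 m³/d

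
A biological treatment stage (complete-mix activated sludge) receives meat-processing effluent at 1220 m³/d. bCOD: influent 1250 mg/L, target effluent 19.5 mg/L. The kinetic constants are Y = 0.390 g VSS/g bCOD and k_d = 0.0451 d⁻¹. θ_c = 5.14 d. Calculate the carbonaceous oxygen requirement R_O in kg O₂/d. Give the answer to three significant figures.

Correct the yield for decay: Y_obs = Y/(1 + k_d θ_c) = 0.390 / (1 + 0.0451 × 5.14) = 0.390 / 1.232 = 0.3166.
Q·(S₀ − S) = 1220 × (1250 − 19.5) × 10⁻³ = 1501 kg/d removed.
P_X = Y_obs·Q·(S₀ − S) = 0.3166 × 1501 = 475.3 kg VSS/d.
R_O = Q·ΔS − 1.42 P_X = 1501 − 674.9 = 826.3 kg O₂/d.

R_O ≈ 826 kg O₂/d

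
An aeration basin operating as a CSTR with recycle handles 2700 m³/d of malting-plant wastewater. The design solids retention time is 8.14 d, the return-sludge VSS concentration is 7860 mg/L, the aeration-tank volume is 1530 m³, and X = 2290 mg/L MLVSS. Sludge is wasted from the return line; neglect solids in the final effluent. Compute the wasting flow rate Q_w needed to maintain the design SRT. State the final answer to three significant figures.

Q_w = (V·X)/(θ_c X_r) = 1530 × 2290 / (8.14 × 7860) = 54.76 m³/d.

Q_w ≈ 54.8 m³/d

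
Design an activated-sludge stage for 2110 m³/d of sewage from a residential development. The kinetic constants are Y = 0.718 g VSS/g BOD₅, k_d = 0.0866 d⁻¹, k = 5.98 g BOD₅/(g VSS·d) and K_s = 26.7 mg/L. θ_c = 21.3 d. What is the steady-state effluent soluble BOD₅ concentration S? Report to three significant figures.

S ≈ 0.857 mg/L

Effluent substrate depends only on kinetics and SRT: S = K_s(1 + k_d θ_c) / [θ_c(Yk − k_d) − 1] = 26.7 × (1 + 0.0866 × 21.3) / [21.3 × (0.718 × 5.98 − 0.0866) − 1] = 75.95 / 88.61 = 0.8571 mg/L.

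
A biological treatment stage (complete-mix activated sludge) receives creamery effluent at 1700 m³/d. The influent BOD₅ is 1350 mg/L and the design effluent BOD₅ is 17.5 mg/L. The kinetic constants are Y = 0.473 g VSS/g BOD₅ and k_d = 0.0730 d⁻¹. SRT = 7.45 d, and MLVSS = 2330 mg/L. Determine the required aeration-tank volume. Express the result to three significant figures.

Steady-state biomass mass balance: V·X·(1 + k_d·θ_c) = Y·Q·(S₀ − S)·θ_c, so V = 0.473 × 1700 × (1350 − 17.5) × 7.45 / [2330 × (1 + 0.0730 × 7.45)] = 7.98×10^6 / 3597 = 2219 m³.

V ≈ 2220 m³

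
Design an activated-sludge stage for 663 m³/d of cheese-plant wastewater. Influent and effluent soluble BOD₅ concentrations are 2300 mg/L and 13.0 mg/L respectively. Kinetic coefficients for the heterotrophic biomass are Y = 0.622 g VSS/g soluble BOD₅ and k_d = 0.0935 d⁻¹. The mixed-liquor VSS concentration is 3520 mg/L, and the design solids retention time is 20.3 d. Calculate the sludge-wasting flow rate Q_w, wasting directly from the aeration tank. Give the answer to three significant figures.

Rearranging the biomass balance for a CMAS with decay, V = Y·Q·ΔS·θ_c / [X·(1+k_d θ_c)] = 0.622 × 663 × (2300 − 13.0) × 20.3 / [3520 × (1 + 0.0935 × 20.3)] = 1.91×10^7 / 10201 = 1877 m³.
Wasting from the aeration tank: Q_w = V / θ_c = 1877 / 20.3 = 92.45 m³/d.

Q_w ≈ 92.5 m³/d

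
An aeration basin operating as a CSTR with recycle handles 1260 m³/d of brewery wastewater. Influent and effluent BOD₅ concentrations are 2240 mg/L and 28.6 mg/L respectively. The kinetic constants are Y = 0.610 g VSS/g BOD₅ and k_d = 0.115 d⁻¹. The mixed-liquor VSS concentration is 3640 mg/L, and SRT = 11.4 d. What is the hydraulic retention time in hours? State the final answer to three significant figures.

τ ≈ 43.9 h

From the SRT design equation V = Y Q (S₀−S) θ_c / [X (1 + k_d θ_c)] = 0.610 × 1260 × (2240 − 28.6) × 11.4 / [3640 × (1 + 0.115 × 11.4)] = 1.94×10^7 / 8412 = 2303 m³.
HRT = V/Q = 2303 m³ / 1260 m³·d⁻¹ = 1.828 d × 24 = 43.87 h.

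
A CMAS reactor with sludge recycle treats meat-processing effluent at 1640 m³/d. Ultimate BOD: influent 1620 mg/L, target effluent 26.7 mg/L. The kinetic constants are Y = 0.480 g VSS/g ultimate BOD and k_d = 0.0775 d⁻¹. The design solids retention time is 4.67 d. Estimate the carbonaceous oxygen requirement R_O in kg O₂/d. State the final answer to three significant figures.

The observed yield is Y_obs = Y/(1 + k_d·θ_c) = 0.480 / (1 + 0.0775 × 4.67) = 0.480 / 1.362 = 0.3524 g VSS per g ultimate BOD removed.
ΔS = 1620 − 26.7 = 1593 mg/L, so the substrate removal rate is 1640 × 1593/1000 = 2613 kg ultimate BOD/d.
P_X = Y_obs·Q·(S₀ − S) = 0.3524 × 2613 = 920.9 kg VSS/d.
R_O = Q·ΔS − 1.42 P_X = 2613 − 1308 = 1305 kg O₂/d.

R_O ≈ 1310 kg O₂/d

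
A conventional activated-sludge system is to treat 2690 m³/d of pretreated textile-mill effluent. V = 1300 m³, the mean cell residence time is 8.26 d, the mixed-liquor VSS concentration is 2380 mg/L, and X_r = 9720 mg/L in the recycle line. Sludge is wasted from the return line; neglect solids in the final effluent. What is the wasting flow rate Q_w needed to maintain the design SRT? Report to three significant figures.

Q_w ≈ 38.5 m³/d

Wasting from the return line (neglecting effluent solids): Q_w = V·X / (θ_c·X_r) = 1300 × 2380 / (8.26 × 9720) = 38.54 m³/d.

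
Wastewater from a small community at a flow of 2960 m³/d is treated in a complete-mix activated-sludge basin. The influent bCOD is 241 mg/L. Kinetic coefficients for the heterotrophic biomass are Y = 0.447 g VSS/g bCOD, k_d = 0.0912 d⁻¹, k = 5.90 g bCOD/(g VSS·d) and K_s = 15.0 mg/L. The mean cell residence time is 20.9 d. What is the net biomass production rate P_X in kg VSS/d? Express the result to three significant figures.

From the Monod/SRT balance for a CMAS, S = K_s·(1+k_d θ_c)/[θ_c·(Y k − k_d) − 1] = 15.0 × (1 + 0.0912 × 20.9) / [20.9 × (0.447 × 5.90 − 0.0912) − 1] = 43.59 / 52.21 = 0.8349 mg/L.
Observed yield with endogenous decay: Y_obs = Y / (1 + k_d·θ_c) = 0.447 / (1 + 0.0912 × 20.9) = 0.447 / 2.906 = 0.1538 g VSS/g bCOD.
Q·(S₀ − S) = 2960 × (241 − 0.835) × 10⁻³ = 710.9 kg/d removed.
So the net sludge growth is P_X = 0.1538 × 710.9 = 109.3 kg VSS/d.

P_X ≈ 109 kg VSS/d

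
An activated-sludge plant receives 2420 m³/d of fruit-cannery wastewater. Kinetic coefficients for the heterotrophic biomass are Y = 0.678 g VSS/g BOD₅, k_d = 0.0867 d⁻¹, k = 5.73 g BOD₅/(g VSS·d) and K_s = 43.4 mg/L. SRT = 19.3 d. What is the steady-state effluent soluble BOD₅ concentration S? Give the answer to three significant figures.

For a completely mixed reactor with recycle the Lawrence–McCarty relation gives S = K_s·(1 + k_d·θ_c) / [θ_c·(Y·k − k_d) − 1] = 43.4 × (1 + 0.0867 × 19.3) / [19.3 × (0.678 × 5.73 − 0.0867) − 1] = 116.0 / 72.31 = 1.605 mg/L.

S ≈ 1.60 mg/L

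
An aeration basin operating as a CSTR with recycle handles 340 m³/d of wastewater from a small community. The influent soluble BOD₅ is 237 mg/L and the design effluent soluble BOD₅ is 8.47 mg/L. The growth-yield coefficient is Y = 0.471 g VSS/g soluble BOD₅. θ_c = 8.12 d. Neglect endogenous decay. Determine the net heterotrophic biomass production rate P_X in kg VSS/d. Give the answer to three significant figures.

With endogenous decay neglected, the observed yield equals the true yield: Y_obs = Y = 0.471 g VSS/g soluble BOD₅.
Q·(S₀ − S) = 340 × (237 − 8.47) × 10⁻³ = 77.70 kg/d removed.
So the net sludge growth is P_X = 0.4710 × 77.70 = 36.60 kg VSS/d.

P_X ≈ 36.6 kg VSS/d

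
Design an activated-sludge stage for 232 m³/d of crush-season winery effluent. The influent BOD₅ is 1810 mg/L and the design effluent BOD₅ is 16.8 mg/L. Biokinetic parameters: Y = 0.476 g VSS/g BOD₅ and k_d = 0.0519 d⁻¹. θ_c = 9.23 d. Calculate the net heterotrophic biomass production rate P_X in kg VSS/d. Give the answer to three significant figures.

P_X ≈ 134 kg VSS/d

The observed yield is Y_obs = Y/(1 + k_d·θ_c) = 0.476 / (1 + 0.0519 × 9.23) = 0.476 / 1.479 = 0.3218 g VSS per g BOD₅ removed.
Q·(S₀ − S) = 232 × (1810 − 16.8) × 10⁻³ = 416.0 kg/d removed.
So the net sludge growth is P_X = 0.3218 × 416.0 = 133.9 kg VSS/d.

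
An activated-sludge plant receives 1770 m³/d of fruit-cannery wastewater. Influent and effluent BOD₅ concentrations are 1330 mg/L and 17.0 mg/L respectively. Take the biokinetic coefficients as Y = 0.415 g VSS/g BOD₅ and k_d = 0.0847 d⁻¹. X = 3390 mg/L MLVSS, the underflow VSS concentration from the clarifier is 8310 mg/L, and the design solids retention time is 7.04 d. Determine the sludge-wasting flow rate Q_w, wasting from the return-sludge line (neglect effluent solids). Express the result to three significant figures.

Q_w ≈ 72.7 m³/d

From the SRT design equation V = Y Q (S₀−S) θ_c / [X (1 + k_d θ_c)] = 0.415 × 1770 × (1330 − 17.0) × 7.04 / [3390 × (1 + 0.0847 × 7.04)] = 6.79×10^6 / 5411 = 1255 m³.
θ_c = V·X/(Q_w·X_r) when wasting from the recycle, so Q_w = V·X/(θ_c·X_r) = 1255 × 3390 / (7.04 × 8310) = 72.71 m³/d.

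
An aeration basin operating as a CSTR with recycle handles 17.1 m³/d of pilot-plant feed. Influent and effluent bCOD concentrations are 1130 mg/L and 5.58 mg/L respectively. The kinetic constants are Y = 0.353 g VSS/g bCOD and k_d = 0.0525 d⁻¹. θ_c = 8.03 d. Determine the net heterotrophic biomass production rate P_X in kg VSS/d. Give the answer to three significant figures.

P_X ≈ 4.77 kg VSS/d

The observed yield is Y_obs = Y/(1 + k_d·θ_c) = 0.353 / (1 + 0.0525 × 8.03) = 0.353 / 1.422 = 0.2483 g VSS per g bCOD removed.
Q·(S₀ − S) = 17.1 × (1130 − 5.58) × 10⁻³ = 19.23 kg/d removed.
Net biomass production P_X = Y_obs × Q·(S₀ − S) = 0.2483 × 19.23 = 4.775 kg VSS/d.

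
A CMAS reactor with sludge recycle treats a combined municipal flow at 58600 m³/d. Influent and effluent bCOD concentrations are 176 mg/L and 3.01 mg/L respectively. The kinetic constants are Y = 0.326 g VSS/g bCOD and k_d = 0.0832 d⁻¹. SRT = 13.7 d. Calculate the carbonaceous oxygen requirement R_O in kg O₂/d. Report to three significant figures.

R_O ≈ 7940 kg O₂/d

The observed yield is Y_obs = Y/(1 + k_d·θ_c) = 0.326 / (1 + 0.0832 × 13.7) = 0.326 / 2.140 = 0.1523 g VSS per g bCOD removed.
Q·(S₀ − S) = 58600 × (176 − 3.01) × 10⁻³ = 10137 kg/d removed.
Net sludge production P_X = 0.1523 × 10137 = 1544 kg VSS/d.
Carbonaceous O₂ demand = substrate oxidised − cell-mass equivalent = 10137 − 1.42 × 1544 = 7944 kg O₂/d.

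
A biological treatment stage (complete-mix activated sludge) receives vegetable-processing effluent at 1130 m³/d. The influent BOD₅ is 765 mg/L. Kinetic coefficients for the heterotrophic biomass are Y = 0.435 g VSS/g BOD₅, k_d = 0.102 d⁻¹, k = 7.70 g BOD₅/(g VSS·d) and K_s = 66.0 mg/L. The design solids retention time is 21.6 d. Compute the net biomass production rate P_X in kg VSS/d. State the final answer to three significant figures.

P_X ≈ 117 kg VSS/d

From the Monod/SRT balance for a CMAS, S = K_s·(1+k_d θ_c)/[θ_c·(Y k − k_d) − 1] = 66.0 × (1 + 0.102 × 21.6) / [21.6 × (0.435 × 7.70 − 0.102) − 1] = 211.4 / 69.15 = 3.057 mg/L.
The observed yield is Y_obs = Y/(1 + k_d·θ_c) = 0.435 / (1 + 0.102 × 21.6) = 0.435 / 3.203 = 0.1358 g VSS per g BOD₅ removed.
Mass of BOD₅ removed per day: Q(S₀ − S) = 1130 × 761.9 g/m³ = 861.0 kg/d.
Biomass produced: P_X = Y_obs·Q·ΔS = 0.1358 × 861.0 ≈ 116.9 kg VSS/d.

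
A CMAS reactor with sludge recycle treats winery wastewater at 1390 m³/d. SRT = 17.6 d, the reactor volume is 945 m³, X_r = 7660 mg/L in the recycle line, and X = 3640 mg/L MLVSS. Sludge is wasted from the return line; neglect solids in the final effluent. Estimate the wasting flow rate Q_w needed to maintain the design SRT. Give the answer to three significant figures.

Q_w = (V·X)/(θ_c X_r) = 945.0 × 3640 / (17.6 × 7660) = 25.51 m³/d.

Q_w ≈ 25.5 m³/d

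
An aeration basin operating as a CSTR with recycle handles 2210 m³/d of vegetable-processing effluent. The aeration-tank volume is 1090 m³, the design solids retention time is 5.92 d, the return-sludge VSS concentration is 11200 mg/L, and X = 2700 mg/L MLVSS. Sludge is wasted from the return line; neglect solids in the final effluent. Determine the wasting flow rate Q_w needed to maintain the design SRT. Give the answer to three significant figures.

Wasting from the return line (neglecting effluent solids): Q_w = V·X / (θ_c·X_r) = 1090 × 2700 / (5.92 × 11200) = 44.39 m³/d.

Q_w ≈ 44.4 m³/d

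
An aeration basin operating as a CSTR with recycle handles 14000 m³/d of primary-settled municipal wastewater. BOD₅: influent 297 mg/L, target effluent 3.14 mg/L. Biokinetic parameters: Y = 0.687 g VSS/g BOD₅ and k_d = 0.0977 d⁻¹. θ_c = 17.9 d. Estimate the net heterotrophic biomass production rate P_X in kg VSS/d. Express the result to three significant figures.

P_X ≈ 1030 kg VSS/d

Correct the yield for decay: Y_obs = Y/(1 + k_d θ_c) = 0.687 / (1 + 0.0977 × 17.9) = 0.687 / 2.749 = 0.2499.
Mass of BOD₅ removed per day: Q(S₀ − S) = 14000 × 293.9 g/m³ = 4114 kg/d.
P_X = Y_obs · Q(S₀ − S) = 0.2499 × 4114 = 1028 kg VSS/d.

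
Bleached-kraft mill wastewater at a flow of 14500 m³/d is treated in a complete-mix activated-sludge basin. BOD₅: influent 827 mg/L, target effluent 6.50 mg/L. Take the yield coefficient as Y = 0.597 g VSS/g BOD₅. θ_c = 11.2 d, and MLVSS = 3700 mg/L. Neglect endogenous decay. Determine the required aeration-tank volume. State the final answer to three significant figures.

V ≈ 21500 m³

With k_d = 0 the design equation reduces to V = Y Q (S₀−S) θ_c / X = 0.597 × 14500 × (827 − 6.50) × 11.2 / 3700 = 21500 m³.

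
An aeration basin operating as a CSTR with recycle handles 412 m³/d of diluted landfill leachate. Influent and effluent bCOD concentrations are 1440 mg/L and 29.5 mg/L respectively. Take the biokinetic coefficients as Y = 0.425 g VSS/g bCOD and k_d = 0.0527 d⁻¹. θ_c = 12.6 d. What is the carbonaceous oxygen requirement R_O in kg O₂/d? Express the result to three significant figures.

Correct the yield for decay: Y_obs = Y/(1 + k_d θ_c) = 0.425 / (1 + 0.0527 × 12.6) = 0.425 / 1.664 = 0.2554.
Q·(S₀ − S) = 412 × (1440 − 29.5) × 10⁻³ = 581.1 kg/d removed.
P_X = Y_obs·Q·(S₀ − S) = 0.2554 × 581.1 = 148.4 kg VSS/d.
Carbonaceous O₂ demand = substrate oxidised − cell-mass equivalent = 581.1 − 1.42 × 148.4 = 370.4 kg O₂/d.

R_O ≈ 370 kg O₂/d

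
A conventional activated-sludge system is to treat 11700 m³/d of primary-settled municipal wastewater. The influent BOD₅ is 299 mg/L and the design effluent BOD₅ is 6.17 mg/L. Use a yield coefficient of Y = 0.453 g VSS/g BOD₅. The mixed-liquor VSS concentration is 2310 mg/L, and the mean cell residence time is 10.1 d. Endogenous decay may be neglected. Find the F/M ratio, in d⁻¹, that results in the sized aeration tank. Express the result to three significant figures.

With k_d = 0 the design equation reduces to V = Y Q (S₀−S) θ_c / X = 0.453 × 11700 × (299 − 6.17) × 10.1 / 2310 = 6786 m³.
Food-to-microorganism ratio F/M = Q S₀ / (V X) = 11700 × 299 / (6786 × 2310) = 0.2232 d⁻¹.

F/M ≈ 0.223 d⁻¹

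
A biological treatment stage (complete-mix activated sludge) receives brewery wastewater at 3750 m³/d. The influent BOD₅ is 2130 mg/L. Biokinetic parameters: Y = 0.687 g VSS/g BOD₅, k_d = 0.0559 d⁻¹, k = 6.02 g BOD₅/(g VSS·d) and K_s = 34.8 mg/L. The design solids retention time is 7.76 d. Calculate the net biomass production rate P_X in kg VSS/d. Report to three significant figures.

For a completely mixed reactor with recycle the Lawrence–McCarty relation gives S = K_s·(1 + k_d·θ_c) / [θ_c·(Y·k − k_d) − 1] = 34.8 × (1 + 0.0559 × 7.76) / [7.76 × (0.687 × 6.02 − 0.0559) − 1] = 49.90 / 30.66 = 1.627 mg/L.
Correct the yield for decay: Y_obs = Y/(1 + k_d θ_c) = 0.687 / (1 + 0.0559 × 7.76) = 0.687 / 1.434 = 0.4792.
Substrate removed = Q·(S₀ − S) = 3750 m³/d × (2130 − 1.63) g/m³ = 7.98×10^6 g/d = 7981 kg/d.
P_X = Y_obs · Q(S₀ − S) = 0.4792 × 7981 = 3824 kg VSS/d.

P_X ≈ 3820 kg VSS/d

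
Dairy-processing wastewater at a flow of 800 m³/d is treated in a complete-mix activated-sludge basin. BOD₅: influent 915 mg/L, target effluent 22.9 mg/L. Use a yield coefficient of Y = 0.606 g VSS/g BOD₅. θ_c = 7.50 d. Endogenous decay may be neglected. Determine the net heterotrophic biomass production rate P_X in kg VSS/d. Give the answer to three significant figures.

P_X ≈ 432 kg VSS/d

With endogenous decay neglected, the observed yield equals the true yield: Y_obs = Y = 0.606 g VSS/g BOD₅.
Mass of BOD₅ removed per day: Q(S₀ − S) = 800 × 892.1 g/m³ = 713.7 kg/d.
So the net sludge growth is P_X = 0.6060 × 713.7 = 432.5 kg VSS/d.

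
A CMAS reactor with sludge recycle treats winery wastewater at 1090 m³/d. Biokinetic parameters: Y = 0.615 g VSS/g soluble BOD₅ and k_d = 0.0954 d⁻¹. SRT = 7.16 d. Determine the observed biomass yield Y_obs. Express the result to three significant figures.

Correct the yield for decay: Y_obs = Y/(1 + k_d θ_c) = 0.615 / (1 + 0.0954 × 7.16) = 0.615 / 1.683 = 0.3654.

Y_obs ≈ 0.365 g VSS/g soluble BOD₅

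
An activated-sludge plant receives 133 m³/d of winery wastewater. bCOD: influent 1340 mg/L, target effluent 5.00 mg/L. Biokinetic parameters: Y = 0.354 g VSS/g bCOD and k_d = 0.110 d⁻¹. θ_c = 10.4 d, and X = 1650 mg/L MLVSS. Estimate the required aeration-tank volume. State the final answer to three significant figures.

V ≈ 185 m³

Rearranging the biomass balance for a CMAS with decay, V = Y·Q·ΔS·θ_c / [X·(1+k_d θ_c)] = 0.354 × 133 × (1340 − 5.00) × 10.4 / [1650 × (1 + 0.110 × 10.4)] = 6.54×10^5 / 3538 = 184.8 m³.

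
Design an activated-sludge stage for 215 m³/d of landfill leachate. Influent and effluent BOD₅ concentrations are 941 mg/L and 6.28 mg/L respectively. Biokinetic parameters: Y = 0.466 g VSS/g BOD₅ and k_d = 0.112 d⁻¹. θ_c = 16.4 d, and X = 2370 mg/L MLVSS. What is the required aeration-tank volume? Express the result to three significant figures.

V ≈ 228 m³

From the SRT design equation V = Y Q (S₀−S) θ_c / [X (1 + k_d θ_c)] = 0.466 × 215 × (941 − 6.28) × 16.4 / [2370 × (1 + 0.112 × 16.4)] = 1.54×10^6 / 6723 = 228.4 m³.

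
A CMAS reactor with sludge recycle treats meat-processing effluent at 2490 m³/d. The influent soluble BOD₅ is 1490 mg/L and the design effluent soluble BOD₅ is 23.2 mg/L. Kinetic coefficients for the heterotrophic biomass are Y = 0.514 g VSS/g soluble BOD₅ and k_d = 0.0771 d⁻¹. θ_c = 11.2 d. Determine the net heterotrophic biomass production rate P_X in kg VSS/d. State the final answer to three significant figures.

The observed yield is Y_obs = Y/(1 + k_d·θ_c) = 0.514 / (1 + 0.0771 × 11.2) = 0.514 / 1.864 = 0.2758 g VSS per g soluble BOD₅ removed.
ΔS = 1490 − 23.2 = 1467 mg/L, so the substrate removal rate is 2490 × 1467/1000 = 3652 kg soluble BOD₅/d.
P_X = Y_obs · Q(S₀ − S) = 0.2758 × 3652 = 1007 kg VSS/d.

P_X ≈ 1010 kg VSS/d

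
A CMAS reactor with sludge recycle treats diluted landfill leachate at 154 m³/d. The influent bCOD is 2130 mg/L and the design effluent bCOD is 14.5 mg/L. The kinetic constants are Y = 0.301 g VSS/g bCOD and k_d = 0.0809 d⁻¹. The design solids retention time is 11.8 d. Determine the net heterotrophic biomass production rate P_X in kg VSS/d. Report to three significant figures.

Observed yield with endogenous decay: Y_obs = Y / (1 + k_d·θ_c) = 0.301 / (1 + 0.0809 × 11.8) = 0.301 / 1.955 = 0.1540 g VSS/g bCOD.
Q·(S₀ − S) = 154 × (2130 − 14.5) × 10⁻³ = 325.8 kg/d removed.
P_X = Y_obs · Q(S₀ − S) = 0.1540 × 325.8 = 50.17 kg VSS/d.

P_X ≈ 50.2 kg VSS/d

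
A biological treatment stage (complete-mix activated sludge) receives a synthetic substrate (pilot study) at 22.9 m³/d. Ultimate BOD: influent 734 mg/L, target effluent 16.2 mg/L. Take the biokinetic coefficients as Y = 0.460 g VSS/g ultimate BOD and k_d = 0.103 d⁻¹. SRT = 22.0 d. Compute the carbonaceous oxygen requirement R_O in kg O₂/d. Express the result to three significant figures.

R_O ≈ 13.2 kg O₂/d

Y_obs = Y / (1 + k_d θ_c) = 0.460 / (1 + 0.103 × 22.0) = 0.460 / 3.266 = 0.1408.
Mass of ultimate BOD removed per day: Q(S₀ − S) = 22.9 × 717.8 g/m³ = 16.44 kg/d.
Biomass synthesised: P_X = Y_obs × 16.44 = 2.315 kg VSS/d.
R_O = Q·ΔS − 1.42 P_X = 16.44 − 3.288 = 13.15 kg O₂/d.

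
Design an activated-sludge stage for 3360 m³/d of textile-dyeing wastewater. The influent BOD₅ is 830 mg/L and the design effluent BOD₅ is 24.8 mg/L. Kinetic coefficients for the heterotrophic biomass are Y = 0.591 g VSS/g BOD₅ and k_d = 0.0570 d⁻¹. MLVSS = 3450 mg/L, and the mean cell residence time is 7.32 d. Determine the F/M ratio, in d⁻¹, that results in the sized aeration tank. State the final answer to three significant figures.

F/M ≈ 0.338 d⁻¹

From the SRT design equation V = Y Q (S₀−S) θ_c / [X (1 + k_d θ_c)] = 0.591 × 3360 × (830 − 24.8) × 7.32 / [3450 × (1 + 0.0570 × 7.32)] = 1.17×10^7 / 4889 = 2394 m³.
F/M = applied load / biomass = Q·S₀/(V·X) = 3360 × 830 / (2394 × 3450) = 0.3377 d⁻¹.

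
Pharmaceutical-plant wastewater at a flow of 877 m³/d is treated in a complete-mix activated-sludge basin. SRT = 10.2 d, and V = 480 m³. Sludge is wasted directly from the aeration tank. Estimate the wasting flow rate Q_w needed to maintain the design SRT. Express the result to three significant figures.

Q_w ≈ 47.1 m³/d

Wasting from the aeration tank: Q_w = V / θ_c = 480.0 / 10.2 = 47.06 m³/d.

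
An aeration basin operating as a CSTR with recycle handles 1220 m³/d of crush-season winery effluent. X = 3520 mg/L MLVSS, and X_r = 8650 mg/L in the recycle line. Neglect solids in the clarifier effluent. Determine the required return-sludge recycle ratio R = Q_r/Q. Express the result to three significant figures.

Mass balance around the secondary clarifier (neglecting effluent solids): R = X / (X_r − X) = 3520 / (8650 − 3520) = 0.6862.

R ≈ 0.686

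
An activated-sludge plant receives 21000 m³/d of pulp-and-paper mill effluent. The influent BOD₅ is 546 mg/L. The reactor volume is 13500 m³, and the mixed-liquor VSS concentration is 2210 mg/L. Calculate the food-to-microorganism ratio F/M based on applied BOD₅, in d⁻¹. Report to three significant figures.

Food-to-microorganism ratio F/M = Q S₀ / (V X) = 21000 × 546 / (13500 × 2210) = 0.3843 d⁻¹.

F/M ≈ 0.384 d⁻¹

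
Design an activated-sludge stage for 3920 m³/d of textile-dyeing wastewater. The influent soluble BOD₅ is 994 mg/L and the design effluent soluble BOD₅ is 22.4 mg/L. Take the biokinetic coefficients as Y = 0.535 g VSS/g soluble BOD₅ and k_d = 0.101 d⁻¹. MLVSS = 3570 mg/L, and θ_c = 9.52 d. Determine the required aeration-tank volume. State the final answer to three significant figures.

V ≈ 2770 m³

Steady-state biomass mass balance: V·X·(1 + k_d·θ_c) = Y·Q·(S₀ − S)·θ_c, so V = 0.535 × 3920 × (994 − 22.4) × 9.52 / [3570 × (1 + 0.101 × 9.52)] = 1.94×10^7 / 7003 = 2770 m³.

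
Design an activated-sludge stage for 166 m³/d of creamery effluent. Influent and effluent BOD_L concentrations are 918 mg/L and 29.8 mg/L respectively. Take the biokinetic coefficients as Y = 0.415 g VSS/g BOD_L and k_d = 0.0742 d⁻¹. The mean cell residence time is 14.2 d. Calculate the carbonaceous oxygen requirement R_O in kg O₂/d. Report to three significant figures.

Y_obs = Y / (1 + k_d θ_c) = 0.415 / (1 + 0.0742 × 14.2) = 0.415 / 2.054 = 0.2021.
Mass of BOD_L removed per day: Q(S₀ − S) = 166 × 888.2 g/m³ = 147.4 kg/d.
P_X = Y_obs·Q·(S₀ − S) = 0.2021 × 147.4 = 29.79 kg VSS/d.
R_O = Q·ΔS − 1.42 P_X = 147.4 − 42.31 = 105.1 kg O₂/d.

R_O ≈ 105 kg O₂/d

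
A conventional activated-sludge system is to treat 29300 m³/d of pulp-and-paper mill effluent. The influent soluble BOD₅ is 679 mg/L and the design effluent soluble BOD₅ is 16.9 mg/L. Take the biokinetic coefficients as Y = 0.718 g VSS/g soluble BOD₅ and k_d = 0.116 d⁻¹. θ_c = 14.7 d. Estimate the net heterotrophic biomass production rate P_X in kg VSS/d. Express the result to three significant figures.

P_X ≈ 5150 kg VSS/d

Observed yield with endogenous decay: Y_obs = Y / (1 + k_d·θ_c) = 0.718 / (1 + 0.116 × 14.7) = 0.718 / 2.705 = 0.2654 g VSS/g soluble BOD₅.
Mass of soluble BOD₅ removed per day: Q(S₀ − S) = 29300 × 662.1 g/m³ = 19400 kg/d.
Biomass produced: P_X = Y_obs·Q·ΔS = 0.2654 × 19400 ≈ 5149 kg VSS/d.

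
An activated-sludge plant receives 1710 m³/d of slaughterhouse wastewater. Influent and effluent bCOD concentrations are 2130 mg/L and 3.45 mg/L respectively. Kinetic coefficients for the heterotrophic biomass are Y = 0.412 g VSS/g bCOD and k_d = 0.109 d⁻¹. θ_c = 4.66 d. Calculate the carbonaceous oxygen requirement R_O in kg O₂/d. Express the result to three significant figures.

Observed yield with endogenous decay: Y_obs = Y / (1 + k_d·θ_c) = 0.412 / (1 + 0.109 × 4.66) = 0.412 / 1.508 = 0.2732 g VSS/g bCOD.
Q·(S₀ − S) = 1710 × (2130 − 3.45) × 10⁻³ = 3636 kg/d removed.
Biomass synthesised: P_X = Y_obs × 3636 = 993.5 kg VSS/d.
Carbonaceous O₂ demand = substrate oxidised − cell-mass equivalent = 3636 − 1.42 × 993.5 = 2226 kg O₂/d.

R_O ≈ 2230 kg O₂/d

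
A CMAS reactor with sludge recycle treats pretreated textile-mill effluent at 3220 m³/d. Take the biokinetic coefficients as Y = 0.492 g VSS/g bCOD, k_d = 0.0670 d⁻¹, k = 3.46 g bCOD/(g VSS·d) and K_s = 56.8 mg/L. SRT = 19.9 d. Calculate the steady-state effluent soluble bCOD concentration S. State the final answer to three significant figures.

S ≈ 4.20 mg/L

For a completely mixed reactor with recycle the Lawrence–McCarty relation gives S = K_s·(1 + k_d·θ_c) / [θ_c·(Y·k − k_d) − 1] = 56.8 × (1 + 0.0670 × 19.9) / [19.9 × (0.492 × 3.46 − 0.0670) − 1] = 132.5 / 31.54 = 4.202 mg/L.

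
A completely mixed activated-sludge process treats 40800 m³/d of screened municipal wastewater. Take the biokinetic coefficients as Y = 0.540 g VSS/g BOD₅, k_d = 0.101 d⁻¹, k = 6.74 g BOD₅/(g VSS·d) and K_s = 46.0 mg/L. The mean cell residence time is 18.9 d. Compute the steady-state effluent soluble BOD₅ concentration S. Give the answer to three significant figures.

S ≈ 2.03 mg/L

For a completely mixed reactor with recycle the Lawrence–McCarty relation gives S = K_s·(1 + k_d·θ_c) / [θ_c·(Y·k − k_d) − 1] = 46.0 × (1 + 0.101 × 18.9) / [18.9 × (0.540 × 6.74 − 0.101) − 1] = 133.8 / 65.88 = 2.031 mg/L.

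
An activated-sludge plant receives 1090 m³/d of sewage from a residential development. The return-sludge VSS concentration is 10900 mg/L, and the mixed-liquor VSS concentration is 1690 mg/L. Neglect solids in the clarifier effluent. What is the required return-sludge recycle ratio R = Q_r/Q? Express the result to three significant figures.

R ≈ 0.183

R = Q_r/Q = X/(X_r − X) = 1690 / (10900 − 1690) = 0.1835.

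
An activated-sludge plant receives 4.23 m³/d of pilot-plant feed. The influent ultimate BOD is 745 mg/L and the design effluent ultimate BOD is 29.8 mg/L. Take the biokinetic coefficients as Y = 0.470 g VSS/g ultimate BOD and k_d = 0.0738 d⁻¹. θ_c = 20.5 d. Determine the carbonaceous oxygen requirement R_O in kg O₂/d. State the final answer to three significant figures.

R_O ≈ 2.22 kg O₂/d

Y_obs = Y / (1 + k_d θ_c) = 0.470 / (1 + 0.0738 × 20.5) = 0.470 / 2.513 = 0.1870.
Q·(S₀ − S) = 4.23 × (745 − 29.8) × 10⁻³ = 3.025 kg/d removed.
P_X = Y_obs·Q·(S₀ − S) = 0.1870 × 3.025 = 0.5658 kg VSS/d.
Carbonaceous O₂ demand = substrate oxidised − cell-mass equivalent = 3.025 − 1.42 × 0.5658 = 2.222 kg O₂/d.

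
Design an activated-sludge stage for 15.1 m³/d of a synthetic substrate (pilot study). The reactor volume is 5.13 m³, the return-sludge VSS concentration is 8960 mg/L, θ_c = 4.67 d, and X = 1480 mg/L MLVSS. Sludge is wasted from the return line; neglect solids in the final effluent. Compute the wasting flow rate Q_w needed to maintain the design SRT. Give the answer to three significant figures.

Q_w ≈ 0.181 m³/d

Wasting from the return line (neglecting effluent solids): Q_w = V·X / (θ_c·X_r) = 5.130 × 1480 / (4.67 × 8960) = 0.1814 m³/d.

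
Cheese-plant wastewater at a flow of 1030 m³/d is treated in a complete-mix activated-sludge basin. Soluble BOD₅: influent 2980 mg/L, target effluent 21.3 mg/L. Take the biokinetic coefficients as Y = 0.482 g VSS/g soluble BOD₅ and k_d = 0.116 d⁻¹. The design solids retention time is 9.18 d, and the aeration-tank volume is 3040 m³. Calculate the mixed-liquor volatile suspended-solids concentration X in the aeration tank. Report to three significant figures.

X = Y·Q·ΔS·θ_c / [V·(1 + k_d θ_c)] = 0.482 × 1030 × (2980 − 21.3) × 9.18 / [3040 × (1 + 0.116 × 9.18)] = 2148 mg/L.

X ≈ 2150 mg/L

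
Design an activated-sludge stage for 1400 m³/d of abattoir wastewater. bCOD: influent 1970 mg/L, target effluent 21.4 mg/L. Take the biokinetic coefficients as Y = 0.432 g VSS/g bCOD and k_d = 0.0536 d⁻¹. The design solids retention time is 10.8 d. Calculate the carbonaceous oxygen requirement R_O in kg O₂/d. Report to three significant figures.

R_O ≈ 1670 kg O₂/d

The observed yield is Y_obs = Y/(1 + k_d·θ_c) = 0.432 / (1 + 0.0536 × 10.8) = 0.432 / 1.579 = 0.2736 g VSS per g bCOD removed.
Substrate removed = Q·(S₀ − S) = 1400 m³/d × (1970 − 21.4) g/m³ = 2.73×10^6 g/d = 2728 kg/d.
Net sludge production P_X = 0.2736 × 2728 = 746.4 kg VSS/d.
R_O = Q·(S₀ − S) − 1.42·P_X = 2728 − 1.42 × 746.4 = 1668 kg O₂/d.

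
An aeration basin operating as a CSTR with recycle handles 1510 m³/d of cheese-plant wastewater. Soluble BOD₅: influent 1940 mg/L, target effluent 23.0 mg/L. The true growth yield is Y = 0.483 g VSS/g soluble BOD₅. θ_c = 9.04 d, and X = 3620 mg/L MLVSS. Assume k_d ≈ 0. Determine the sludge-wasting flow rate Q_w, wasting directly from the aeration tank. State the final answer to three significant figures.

Q_w ≈ 386 m³/d

Biomass mass balance (decay neglected): V·X = Y·Q·(S₀ − S)·θ_c, so V = 0.483 × 1510 × (1940 − 23.0) × 9.04 / 3620 = 3491 m³.
For wasting at MLVSS concentration, Q_w = V/θ_c = 3491/9.04 = 386.2 m³/d.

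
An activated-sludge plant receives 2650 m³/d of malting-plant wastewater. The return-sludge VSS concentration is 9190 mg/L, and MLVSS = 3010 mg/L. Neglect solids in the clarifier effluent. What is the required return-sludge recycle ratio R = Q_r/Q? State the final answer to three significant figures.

R ≈ 0.487

R = Q_r/Q = X/(X_r − X) = 3010 / (9190 − 3010) = 0.4871.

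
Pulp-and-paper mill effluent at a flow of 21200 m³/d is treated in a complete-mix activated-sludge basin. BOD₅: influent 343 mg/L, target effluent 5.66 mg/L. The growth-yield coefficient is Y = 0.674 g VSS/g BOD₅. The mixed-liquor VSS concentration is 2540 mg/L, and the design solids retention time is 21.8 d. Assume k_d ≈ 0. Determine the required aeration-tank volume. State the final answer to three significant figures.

V ≈ 41400 m³

V·X = Y·Q·ΔS·θ_c gives V = 0.674 × 21200 × (343 − 5.66) × 21.8 / 2540 = 41370 m³.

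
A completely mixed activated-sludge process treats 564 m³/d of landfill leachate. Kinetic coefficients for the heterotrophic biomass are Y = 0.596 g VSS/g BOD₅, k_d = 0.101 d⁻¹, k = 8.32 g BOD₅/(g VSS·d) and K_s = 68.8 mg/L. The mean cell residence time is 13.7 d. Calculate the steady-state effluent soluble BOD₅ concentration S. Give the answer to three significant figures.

Effluent substrate depends only on kinetics and SRT: S = K_s(1 + k_d θ_c) / [θ_c(Yk − k_d) − 1] = 68.8 × (1 + 0.101 × 13.7) / [13.7 × (0.596 × 8.32 − 0.101) − 1] = 164.0 / 65.55 = 2.502 mg/L.

S ≈ 2.50 mg/L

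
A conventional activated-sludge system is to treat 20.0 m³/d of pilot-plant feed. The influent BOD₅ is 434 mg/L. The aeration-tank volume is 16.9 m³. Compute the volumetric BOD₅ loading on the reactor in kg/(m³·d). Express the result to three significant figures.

L_v ≈ 0.514 kg BOD₅/(m³·d)

Volumetric loading L_v = Q·S₀ / V = 20.0 × 434 g/m³ / 16.90 m³ = 513.6 g/(m³·d) = 0.5136 kg BOD₅/(m³·d).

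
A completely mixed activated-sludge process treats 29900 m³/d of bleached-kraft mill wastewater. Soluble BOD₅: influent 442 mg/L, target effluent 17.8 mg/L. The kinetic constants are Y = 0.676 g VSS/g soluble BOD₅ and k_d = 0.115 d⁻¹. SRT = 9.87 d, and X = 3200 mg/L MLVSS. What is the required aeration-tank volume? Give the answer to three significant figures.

From the SRT design equation V = Y Q (S₀−S) θ_c / [X (1 + k_d θ_c)] = 0.676 × 29900 × (442 − 17.8) × 9.87 / [3200 × (1 + 0.115 × 9.87)] = 8.46×10^7 / 6832 = 12386 m³.

V ≈ 12400 m³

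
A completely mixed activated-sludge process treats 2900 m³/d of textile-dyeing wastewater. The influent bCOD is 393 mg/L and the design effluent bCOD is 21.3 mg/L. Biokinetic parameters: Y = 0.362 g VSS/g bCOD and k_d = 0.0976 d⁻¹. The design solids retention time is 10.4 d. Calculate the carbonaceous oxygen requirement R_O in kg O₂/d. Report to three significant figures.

R_O ≈ 803 kg O₂/d

The observed yield is Y_obs = Y/(1 + k_d·θ_c) = 0.362 / (1 + 0.0976 × 10.4) = 0.362 / 2.015 = 0.1796 g VSS per g bCOD removed.
Q·(S₀ − S) = 2900 × (393 − 21.3) × 10⁻³ = 1078 kg/d removed.
Biomass synthesised: P_X = Y_obs × 1078 = 193.6 kg VSS/d.
R_O = Q·(S₀ − S) − 1.42·P_X = 1078 − 1.42 × 193.6 = 802.9 kg O₂/d.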